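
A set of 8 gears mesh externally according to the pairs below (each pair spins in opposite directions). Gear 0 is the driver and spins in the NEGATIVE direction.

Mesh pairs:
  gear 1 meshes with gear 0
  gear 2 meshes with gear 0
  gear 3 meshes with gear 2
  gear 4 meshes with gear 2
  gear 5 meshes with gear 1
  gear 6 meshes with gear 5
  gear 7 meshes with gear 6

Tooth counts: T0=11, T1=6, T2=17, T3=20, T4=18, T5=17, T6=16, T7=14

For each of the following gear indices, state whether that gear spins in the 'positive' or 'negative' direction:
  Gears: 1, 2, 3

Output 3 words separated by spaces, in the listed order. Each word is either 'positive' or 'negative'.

Gear 0 (driver): negative (depth 0)
  gear 1: meshes with gear 0 -> depth 1 -> positive (opposite of gear 0)
  gear 2: meshes with gear 0 -> depth 1 -> positive (opposite of gear 0)
  gear 3: meshes with gear 2 -> depth 2 -> negative (opposite of gear 2)
  gear 4: meshes with gear 2 -> depth 2 -> negative (opposite of gear 2)
  gear 5: meshes with gear 1 -> depth 2 -> negative (opposite of gear 1)
  gear 6: meshes with gear 5 -> depth 3 -> positive (opposite of gear 5)
  gear 7: meshes with gear 6 -> depth 4 -> negative (opposite of gear 6)
Queried indices 1, 2, 3 -> positive, positive, negative

Answer: positive positive negative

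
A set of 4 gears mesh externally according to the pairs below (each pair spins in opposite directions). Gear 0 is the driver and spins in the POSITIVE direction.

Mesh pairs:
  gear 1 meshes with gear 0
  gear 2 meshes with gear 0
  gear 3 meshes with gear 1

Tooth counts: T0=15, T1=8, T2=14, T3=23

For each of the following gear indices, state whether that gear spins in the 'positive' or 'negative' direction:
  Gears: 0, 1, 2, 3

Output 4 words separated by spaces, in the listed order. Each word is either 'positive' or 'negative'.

Gear 0 (driver): positive (depth 0)
  gear 1: meshes with gear 0 -> depth 1 -> negative (opposite of gear 0)
  gear 2: meshes with gear 0 -> depth 1 -> negative (opposite of gear 0)
  gear 3: meshes with gear 1 -> depth 2 -> positive (opposite of gear 1)
Queried indices 0, 1, 2, 3 -> positive, negative, negative, positive

Answer: positive negative negative positive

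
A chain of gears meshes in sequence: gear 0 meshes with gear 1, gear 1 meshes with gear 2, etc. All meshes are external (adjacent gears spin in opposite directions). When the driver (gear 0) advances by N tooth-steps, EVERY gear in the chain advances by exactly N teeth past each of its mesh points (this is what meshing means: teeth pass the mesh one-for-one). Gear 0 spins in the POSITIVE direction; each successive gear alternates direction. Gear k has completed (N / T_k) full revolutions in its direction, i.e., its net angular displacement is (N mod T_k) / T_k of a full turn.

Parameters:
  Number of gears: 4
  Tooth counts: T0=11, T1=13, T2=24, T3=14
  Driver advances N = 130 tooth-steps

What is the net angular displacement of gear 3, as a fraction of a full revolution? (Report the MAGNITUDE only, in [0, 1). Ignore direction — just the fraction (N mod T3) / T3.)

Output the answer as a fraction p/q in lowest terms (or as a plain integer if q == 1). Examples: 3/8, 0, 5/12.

Answer: 2/7

Derivation:
Chain of 4 gears, tooth counts: [11, 13, 24, 14]
  gear 0: T0=11, direction=positive, advance = 130 mod 11 = 9 teeth = 9/11 turn
  gear 1: T1=13, direction=negative, advance = 130 mod 13 = 0 teeth = 0/13 turn
  gear 2: T2=24, direction=positive, advance = 130 mod 24 = 10 teeth = 10/24 turn
  gear 3: T3=14, direction=negative, advance = 130 mod 14 = 4 teeth = 4/14 turn
Gear 3: 130 mod 14 = 4
Fraction = 4 / 14 = 2/7 (gcd(4,14)=2) = 2/7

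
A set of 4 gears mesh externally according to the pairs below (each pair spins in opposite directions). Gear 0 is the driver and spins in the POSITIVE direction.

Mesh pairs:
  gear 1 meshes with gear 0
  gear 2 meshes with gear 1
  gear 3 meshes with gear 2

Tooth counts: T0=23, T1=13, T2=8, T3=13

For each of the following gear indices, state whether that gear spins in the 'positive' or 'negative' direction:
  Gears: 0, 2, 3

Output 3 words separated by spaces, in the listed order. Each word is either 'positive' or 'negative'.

Answer: positive positive negative

Derivation:
Gear 0 (driver): positive (depth 0)
  gear 1: meshes with gear 0 -> depth 1 -> negative (opposite of gear 0)
  gear 2: meshes with gear 1 -> depth 2 -> positive (opposite of gear 1)
  gear 3: meshes with gear 2 -> depth 3 -> negative (opposite of gear 2)
Queried indices 0, 2, 3 -> positive, positive, negative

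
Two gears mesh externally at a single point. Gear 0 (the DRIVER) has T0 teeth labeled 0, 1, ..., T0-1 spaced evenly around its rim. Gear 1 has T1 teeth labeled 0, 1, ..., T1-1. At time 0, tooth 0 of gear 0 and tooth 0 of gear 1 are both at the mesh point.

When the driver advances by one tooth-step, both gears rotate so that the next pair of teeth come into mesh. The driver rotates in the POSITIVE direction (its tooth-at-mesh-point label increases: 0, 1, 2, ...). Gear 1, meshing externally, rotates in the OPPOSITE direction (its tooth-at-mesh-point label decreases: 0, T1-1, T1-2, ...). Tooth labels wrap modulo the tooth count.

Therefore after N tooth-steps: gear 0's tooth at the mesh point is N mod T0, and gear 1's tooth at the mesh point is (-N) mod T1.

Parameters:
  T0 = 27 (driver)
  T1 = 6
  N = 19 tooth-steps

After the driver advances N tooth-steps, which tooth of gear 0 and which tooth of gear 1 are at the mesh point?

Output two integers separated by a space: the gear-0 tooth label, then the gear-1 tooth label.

Answer: 19 5

Derivation:
Gear 0 (driver, T0=27): tooth at mesh = N mod T0
  19 = 0 * 27 + 19, so 19 mod 27 = 19
  gear 0 tooth = 19
Gear 1 (driven, T1=6): tooth at mesh = (-N) mod T1
  19 = 3 * 6 + 1, so 19 mod 6 = 1
  (-19) mod 6 = (-1) mod 6 = 6 - 1 = 5
Mesh after 19 steps: gear-0 tooth 19 meets gear-1 tooth 5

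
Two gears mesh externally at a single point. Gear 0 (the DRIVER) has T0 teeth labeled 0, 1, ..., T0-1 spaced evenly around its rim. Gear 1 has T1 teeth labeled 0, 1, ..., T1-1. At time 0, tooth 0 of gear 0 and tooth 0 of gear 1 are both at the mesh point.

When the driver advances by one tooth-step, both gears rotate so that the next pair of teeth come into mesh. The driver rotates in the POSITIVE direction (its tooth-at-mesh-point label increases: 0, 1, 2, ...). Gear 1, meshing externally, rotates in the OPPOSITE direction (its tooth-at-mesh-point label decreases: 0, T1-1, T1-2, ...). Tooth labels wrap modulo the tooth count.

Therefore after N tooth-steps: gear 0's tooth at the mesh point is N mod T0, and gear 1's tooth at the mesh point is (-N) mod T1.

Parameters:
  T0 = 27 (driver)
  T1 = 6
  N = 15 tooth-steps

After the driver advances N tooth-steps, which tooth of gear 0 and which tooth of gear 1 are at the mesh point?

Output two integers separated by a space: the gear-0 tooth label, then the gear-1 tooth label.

Answer: 15 3

Derivation:
Gear 0 (driver, T0=27): tooth at mesh = N mod T0
  15 = 0 * 27 + 15, so 15 mod 27 = 15
  gear 0 tooth = 15
Gear 1 (driven, T1=6): tooth at mesh = (-N) mod T1
  15 = 2 * 6 + 3, so 15 mod 6 = 3
  (-15) mod 6 = (-3) mod 6 = 6 - 3 = 3
Mesh after 15 steps: gear-0 tooth 15 meets gear-1 tooth 3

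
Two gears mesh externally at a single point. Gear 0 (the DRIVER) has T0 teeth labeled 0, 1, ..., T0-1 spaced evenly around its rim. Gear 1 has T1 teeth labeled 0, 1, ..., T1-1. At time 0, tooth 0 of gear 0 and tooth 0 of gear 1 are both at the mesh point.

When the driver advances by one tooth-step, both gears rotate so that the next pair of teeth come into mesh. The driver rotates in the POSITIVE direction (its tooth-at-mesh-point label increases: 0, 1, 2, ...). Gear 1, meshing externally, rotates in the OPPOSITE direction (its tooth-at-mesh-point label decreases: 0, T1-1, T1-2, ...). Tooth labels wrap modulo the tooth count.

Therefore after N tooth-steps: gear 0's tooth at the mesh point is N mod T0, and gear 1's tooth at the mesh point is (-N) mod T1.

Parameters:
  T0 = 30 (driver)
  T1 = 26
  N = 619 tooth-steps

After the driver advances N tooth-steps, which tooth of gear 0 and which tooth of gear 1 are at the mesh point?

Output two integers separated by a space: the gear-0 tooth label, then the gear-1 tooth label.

Gear 0 (driver, T0=30): tooth at mesh = N mod T0
  619 = 20 * 30 + 19, so 619 mod 30 = 19
  gear 0 tooth = 19
Gear 1 (driven, T1=26): tooth at mesh = (-N) mod T1
  619 = 23 * 26 + 21, so 619 mod 26 = 21
  (-619) mod 26 = (-21) mod 26 = 26 - 21 = 5
Mesh after 619 steps: gear-0 tooth 19 meets gear-1 tooth 5

Answer: 19 5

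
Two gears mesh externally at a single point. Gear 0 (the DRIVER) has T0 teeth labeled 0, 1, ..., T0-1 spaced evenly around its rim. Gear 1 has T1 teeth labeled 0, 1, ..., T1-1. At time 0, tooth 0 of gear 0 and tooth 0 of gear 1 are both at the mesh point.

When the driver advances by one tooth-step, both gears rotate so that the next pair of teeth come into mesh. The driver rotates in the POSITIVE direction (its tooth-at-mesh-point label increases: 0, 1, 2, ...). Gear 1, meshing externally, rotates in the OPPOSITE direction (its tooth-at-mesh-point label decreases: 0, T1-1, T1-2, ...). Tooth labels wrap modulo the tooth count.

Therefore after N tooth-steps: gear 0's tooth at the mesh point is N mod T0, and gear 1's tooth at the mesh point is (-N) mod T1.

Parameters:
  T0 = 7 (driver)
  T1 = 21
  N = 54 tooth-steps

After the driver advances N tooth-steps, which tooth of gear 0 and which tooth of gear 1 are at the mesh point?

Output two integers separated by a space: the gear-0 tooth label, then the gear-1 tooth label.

Gear 0 (driver, T0=7): tooth at mesh = N mod T0
  54 = 7 * 7 + 5, so 54 mod 7 = 5
  gear 0 tooth = 5
Gear 1 (driven, T1=21): tooth at mesh = (-N) mod T1
  54 = 2 * 21 + 12, so 54 mod 21 = 12
  (-54) mod 21 = (-12) mod 21 = 21 - 12 = 9
Mesh after 54 steps: gear-0 tooth 5 meets gear-1 tooth 9

Answer: 5 9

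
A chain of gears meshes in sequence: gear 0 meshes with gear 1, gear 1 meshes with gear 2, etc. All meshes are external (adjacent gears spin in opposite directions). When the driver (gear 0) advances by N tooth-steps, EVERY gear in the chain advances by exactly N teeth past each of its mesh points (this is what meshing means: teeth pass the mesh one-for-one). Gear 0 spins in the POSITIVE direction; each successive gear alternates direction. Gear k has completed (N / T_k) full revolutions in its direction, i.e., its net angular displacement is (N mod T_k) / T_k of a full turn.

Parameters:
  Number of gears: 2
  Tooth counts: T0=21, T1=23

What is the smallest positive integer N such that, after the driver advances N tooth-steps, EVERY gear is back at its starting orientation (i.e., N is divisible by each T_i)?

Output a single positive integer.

Answer: 483

Derivation:
Gear k returns to start when N is a multiple of T_k.
All gears at start simultaneously when N is a common multiple of [21, 23]; the smallest such N is lcm(21, 23).
Start: lcm = T0 = 21
Fold in T1=23: gcd(21, 23) = 1; lcm(21, 23) = 21 * 23 / 1 = 483 / 1 = 483
Full cycle length = 483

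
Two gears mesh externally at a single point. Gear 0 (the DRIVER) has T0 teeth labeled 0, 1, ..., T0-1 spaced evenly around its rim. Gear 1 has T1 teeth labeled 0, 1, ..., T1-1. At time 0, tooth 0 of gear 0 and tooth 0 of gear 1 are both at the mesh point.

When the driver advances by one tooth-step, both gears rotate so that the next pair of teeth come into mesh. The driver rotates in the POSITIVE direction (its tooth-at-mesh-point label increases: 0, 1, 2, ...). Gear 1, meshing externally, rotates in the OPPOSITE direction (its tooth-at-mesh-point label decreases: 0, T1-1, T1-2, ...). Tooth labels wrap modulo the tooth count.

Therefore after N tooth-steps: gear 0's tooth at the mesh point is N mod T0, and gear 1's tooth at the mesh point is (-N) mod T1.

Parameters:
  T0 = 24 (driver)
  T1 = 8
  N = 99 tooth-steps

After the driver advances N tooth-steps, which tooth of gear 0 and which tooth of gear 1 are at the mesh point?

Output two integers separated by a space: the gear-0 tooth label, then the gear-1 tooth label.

Answer: 3 5

Derivation:
Gear 0 (driver, T0=24): tooth at mesh = N mod T0
  99 = 4 * 24 + 3, so 99 mod 24 = 3
  gear 0 tooth = 3
Gear 1 (driven, T1=8): tooth at mesh = (-N) mod T1
  99 = 12 * 8 + 3, so 99 mod 8 = 3
  (-99) mod 8 = (-3) mod 8 = 8 - 3 = 5
Mesh after 99 steps: gear-0 tooth 3 meets gear-1 tooth 5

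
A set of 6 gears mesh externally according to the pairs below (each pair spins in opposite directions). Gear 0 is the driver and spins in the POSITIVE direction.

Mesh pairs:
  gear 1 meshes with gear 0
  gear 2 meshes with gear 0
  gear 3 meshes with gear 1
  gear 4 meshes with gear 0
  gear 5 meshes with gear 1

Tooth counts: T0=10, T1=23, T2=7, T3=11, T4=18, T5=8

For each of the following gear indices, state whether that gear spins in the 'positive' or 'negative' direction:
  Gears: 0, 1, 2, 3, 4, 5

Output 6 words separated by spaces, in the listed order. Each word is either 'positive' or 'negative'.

Gear 0 (driver): positive (depth 0)
  gear 1: meshes with gear 0 -> depth 1 -> negative (opposite of gear 0)
  gear 2: meshes with gear 0 -> depth 1 -> negative (opposite of gear 0)
  gear 3: meshes with gear 1 -> depth 2 -> positive (opposite of gear 1)
  gear 4: meshes with gear 0 -> depth 1 -> negative (opposite of gear 0)
  gear 5: meshes with gear 1 -> depth 2 -> positive (opposite of gear 1)
Queried indices 0, 1, 2, 3, 4, 5 -> positive, negative, negative, positive, negative, positive

Answer: positive negative negative positive negative positive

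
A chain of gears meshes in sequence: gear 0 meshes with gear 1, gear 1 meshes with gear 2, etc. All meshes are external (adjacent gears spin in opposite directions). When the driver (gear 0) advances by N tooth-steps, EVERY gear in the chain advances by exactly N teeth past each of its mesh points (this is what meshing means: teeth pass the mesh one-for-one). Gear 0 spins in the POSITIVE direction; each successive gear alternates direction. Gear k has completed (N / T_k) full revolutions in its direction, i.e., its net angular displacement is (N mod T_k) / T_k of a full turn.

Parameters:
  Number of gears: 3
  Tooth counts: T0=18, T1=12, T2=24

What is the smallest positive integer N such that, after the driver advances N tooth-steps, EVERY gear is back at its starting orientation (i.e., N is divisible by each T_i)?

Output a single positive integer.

Answer: 72

Derivation:
Gear k returns to start when N is a multiple of T_k.
All gears at start simultaneously when N is a common multiple of [18, 12, 24]; the smallest such N is lcm(18, 12, 24).
Start: lcm = T0 = 18
Fold in T1=12: gcd(18, 12) = 6; lcm(18, 12) = 18 * 12 / 6 = 216 / 6 = 36
Fold in T2=24: gcd(36, 24) = 12; lcm(36, 24) = 36 * 24 / 12 = 864 / 12 = 72
Full cycle length = 72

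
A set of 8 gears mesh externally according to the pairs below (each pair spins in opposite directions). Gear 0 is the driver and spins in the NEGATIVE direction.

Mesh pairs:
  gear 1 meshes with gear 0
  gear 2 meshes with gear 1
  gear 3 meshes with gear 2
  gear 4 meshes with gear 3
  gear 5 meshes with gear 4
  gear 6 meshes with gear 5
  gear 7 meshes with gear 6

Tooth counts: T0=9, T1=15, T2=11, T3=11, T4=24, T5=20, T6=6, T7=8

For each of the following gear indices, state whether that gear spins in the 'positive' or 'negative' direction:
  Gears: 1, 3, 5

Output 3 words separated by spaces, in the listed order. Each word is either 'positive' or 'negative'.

Answer: positive positive positive

Derivation:
Gear 0 (driver): negative (depth 0)
  gear 1: meshes with gear 0 -> depth 1 -> positive (opposite of gear 0)
  gear 2: meshes with gear 1 -> depth 2 -> negative (opposite of gear 1)
  gear 3: meshes with gear 2 -> depth 3 -> positive (opposite of gear 2)
  gear 4: meshes with gear 3 -> depth 4 -> negative (opposite of gear 3)
  gear 5: meshes with gear 4 -> depth 5 -> positive (opposite of gear 4)
  gear 6: meshes with gear 5 -> depth 6 -> negative (opposite of gear 5)
  gear 7: meshes with gear 6 -> depth 7 -> positive (opposite of gear 6)
Queried indices 1, 3, 5 -> positive, positive, positive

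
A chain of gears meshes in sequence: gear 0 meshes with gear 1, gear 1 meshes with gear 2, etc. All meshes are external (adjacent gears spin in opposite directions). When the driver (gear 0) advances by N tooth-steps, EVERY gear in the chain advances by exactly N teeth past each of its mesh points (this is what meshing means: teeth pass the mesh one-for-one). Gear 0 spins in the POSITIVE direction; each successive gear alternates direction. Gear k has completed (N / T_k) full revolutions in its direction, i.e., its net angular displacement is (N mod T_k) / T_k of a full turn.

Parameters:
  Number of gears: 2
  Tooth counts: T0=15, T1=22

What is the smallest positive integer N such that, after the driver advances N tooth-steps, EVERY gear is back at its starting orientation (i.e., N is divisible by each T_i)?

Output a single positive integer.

Gear k returns to start when N is a multiple of T_k.
All gears at start simultaneously when N is a common multiple of [15, 22]; the smallest such N is lcm(15, 22).
Start: lcm = T0 = 15
Fold in T1=22: gcd(15, 22) = 1; lcm(15, 22) = 15 * 22 / 1 = 330 / 1 = 330
Full cycle length = 330

Answer: 330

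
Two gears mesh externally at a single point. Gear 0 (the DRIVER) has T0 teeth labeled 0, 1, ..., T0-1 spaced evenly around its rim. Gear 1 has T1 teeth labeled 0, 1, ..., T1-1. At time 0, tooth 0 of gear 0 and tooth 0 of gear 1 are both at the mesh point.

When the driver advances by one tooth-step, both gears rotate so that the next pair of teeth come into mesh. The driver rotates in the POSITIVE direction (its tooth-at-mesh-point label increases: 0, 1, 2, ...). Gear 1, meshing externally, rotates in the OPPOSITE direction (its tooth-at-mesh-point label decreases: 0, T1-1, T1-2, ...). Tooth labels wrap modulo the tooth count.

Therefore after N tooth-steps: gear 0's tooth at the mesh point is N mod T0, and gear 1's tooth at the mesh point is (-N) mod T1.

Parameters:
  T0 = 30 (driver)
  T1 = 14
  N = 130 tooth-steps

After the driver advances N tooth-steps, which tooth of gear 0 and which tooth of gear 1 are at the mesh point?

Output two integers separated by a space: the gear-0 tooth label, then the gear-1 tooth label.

Gear 0 (driver, T0=30): tooth at mesh = N mod T0
  130 = 4 * 30 + 10, so 130 mod 30 = 10
  gear 0 tooth = 10
Gear 1 (driven, T1=14): tooth at mesh = (-N) mod T1
  130 = 9 * 14 + 4, so 130 mod 14 = 4
  (-130) mod 14 = (-4) mod 14 = 14 - 4 = 10
Mesh after 130 steps: gear-0 tooth 10 meets gear-1 tooth 10

Answer: 10 10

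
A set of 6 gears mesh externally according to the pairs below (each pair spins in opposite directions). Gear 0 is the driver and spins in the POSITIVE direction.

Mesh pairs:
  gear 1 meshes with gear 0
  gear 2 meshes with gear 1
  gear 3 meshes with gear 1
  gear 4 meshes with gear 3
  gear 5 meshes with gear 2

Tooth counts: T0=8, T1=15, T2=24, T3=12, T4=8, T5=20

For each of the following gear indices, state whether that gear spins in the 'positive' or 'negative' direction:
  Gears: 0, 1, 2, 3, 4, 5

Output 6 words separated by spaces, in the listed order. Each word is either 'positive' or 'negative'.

Answer: positive negative positive positive negative negative

Derivation:
Gear 0 (driver): positive (depth 0)
  gear 1: meshes with gear 0 -> depth 1 -> negative (opposite of gear 0)
  gear 2: meshes with gear 1 -> depth 2 -> positive (opposite of gear 1)
  gear 3: meshes with gear 1 -> depth 2 -> positive (opposite of gear 1)
  gear 4: meshes with gear 3 -> depth 3 -> negative (opposite of gear 3)
  gear 5: meshes with gear 2 -> depth 3 -> negative (opposite of gear 2)
Queried indices 0, 1, 2, 3, 4, 5 -> positive, negative, positive, positive, negative, negative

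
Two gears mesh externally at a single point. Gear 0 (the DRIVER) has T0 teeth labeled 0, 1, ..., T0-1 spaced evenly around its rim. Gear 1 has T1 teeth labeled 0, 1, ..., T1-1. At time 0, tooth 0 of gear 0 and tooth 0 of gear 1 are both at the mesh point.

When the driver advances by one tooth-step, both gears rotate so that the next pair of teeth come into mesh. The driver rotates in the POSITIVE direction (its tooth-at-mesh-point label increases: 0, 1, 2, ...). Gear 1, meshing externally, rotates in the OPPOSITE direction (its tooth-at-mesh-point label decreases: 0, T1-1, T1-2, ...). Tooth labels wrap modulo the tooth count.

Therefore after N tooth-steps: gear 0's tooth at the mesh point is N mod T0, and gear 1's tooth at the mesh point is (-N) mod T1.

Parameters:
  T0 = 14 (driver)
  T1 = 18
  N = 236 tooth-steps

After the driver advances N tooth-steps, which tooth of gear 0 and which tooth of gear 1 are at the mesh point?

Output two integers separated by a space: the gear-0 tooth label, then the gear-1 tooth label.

Answer: 12 16

Derivation:
Gear 0 (driver, T0=14): tooth at mesh = N mod T0
  236 = 16 * 14 + 12, so 236 mod 14 = 12
  gear 0 tooth = 12
Gear 1 (driven, T1=18): tooth at mesh = (-N) mod T1
  236 = 13 * 18 + 2, so 236 mod 18 = 2
  (-236) mod 18 = (-2) mod 18 = 18 - 2 = 16
Mesh after 236 steps: gear-0 tooth 12 meets gear-1 tooth 16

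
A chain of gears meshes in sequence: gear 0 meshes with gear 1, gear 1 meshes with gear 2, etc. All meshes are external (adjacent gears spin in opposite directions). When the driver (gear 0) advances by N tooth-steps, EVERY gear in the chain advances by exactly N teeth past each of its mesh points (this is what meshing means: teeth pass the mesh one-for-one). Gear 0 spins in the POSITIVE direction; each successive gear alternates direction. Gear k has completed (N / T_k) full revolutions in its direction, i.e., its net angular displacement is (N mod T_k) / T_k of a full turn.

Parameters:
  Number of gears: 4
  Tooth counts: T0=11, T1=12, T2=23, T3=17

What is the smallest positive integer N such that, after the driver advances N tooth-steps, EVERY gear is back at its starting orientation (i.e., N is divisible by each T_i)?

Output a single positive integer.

Gear k returns to start when N is a multiple of T_k.
All gears at start simultaneously when N is a common multiple of [11, 12, 23, 17]; the smallest such N is lcm(11, 12, 23, 17).
Start: lcm = T0 = 11
Fold in T1=12: gcd(11, 12) = 1; lcm(11, 12) = 11 * 12 / 1 = 132 / 1 = 132
Fold in T2=23: gcd(132, 23) = 1; lcm(132, 23) = 132 * 23 / 1 = 3036 / 1 = 3036
Fold in T3=17: gcd(3036, 17) = 1; lcm(3036, 17) = 3036 * 17 / 1 = 51612 / 1 = 51612
Full cycle length = 51612

Answer: 51612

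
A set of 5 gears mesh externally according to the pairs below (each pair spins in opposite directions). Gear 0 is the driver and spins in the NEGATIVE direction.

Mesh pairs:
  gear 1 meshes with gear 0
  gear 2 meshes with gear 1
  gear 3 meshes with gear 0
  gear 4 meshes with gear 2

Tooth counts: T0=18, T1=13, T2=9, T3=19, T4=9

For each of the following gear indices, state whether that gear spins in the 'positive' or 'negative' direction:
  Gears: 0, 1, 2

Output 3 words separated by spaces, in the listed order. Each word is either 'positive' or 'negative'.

Gear 0 (driver): negative (depth 0)
  gear 1: meshes with gear 0 -> depth 1 -> positive (opposite of gear 0)
  gear 2: meshes with gear 1 -> depth 2 -> negative (opposite of gear 1)
  gear 3: meshes with gear 0 -> depth 1 -> positive (opposite of gear 0)
  gear 4: meshes with gear 2 -> depth 3 -> positive (opposite of gear 2)
Queried indices 0, 1, 2 -> negative, positive, negative

Answer: negative positive negative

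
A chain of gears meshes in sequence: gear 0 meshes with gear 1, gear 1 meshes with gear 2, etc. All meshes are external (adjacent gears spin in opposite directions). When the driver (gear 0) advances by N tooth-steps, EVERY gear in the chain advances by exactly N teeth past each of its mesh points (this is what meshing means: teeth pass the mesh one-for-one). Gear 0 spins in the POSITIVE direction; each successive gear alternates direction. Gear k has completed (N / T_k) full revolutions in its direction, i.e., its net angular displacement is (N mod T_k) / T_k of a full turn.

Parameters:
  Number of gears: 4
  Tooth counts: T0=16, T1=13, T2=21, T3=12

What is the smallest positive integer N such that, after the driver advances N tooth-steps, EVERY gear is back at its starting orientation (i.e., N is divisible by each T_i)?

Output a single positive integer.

Gear k returns to start when N is a multiple of T_k.
All gears at start simultaneously when N is a common multiple of [16, 13, 21, 12]; the smallest such N is lcm(16, 13, 21, 12).
Start: lcm = T0 = 16
Fold in T1=13: gcd(16, 13) = 1; lcm(16, 13) = 16 * 13 / 1 = 208 / 1 = 208
Fold in T2=21: gcd(208, 21) = 1; lcm(208, 21) = 208 * 21 / 1 = 4368 / 1 = 4368
Fold in T3=12: gcd(4368, 12) = 12; lcm(4368, 12) = 4368 * 12 / 12 = 52416 / 12 = 4368
Full cycle length = 4368

Answer: 4368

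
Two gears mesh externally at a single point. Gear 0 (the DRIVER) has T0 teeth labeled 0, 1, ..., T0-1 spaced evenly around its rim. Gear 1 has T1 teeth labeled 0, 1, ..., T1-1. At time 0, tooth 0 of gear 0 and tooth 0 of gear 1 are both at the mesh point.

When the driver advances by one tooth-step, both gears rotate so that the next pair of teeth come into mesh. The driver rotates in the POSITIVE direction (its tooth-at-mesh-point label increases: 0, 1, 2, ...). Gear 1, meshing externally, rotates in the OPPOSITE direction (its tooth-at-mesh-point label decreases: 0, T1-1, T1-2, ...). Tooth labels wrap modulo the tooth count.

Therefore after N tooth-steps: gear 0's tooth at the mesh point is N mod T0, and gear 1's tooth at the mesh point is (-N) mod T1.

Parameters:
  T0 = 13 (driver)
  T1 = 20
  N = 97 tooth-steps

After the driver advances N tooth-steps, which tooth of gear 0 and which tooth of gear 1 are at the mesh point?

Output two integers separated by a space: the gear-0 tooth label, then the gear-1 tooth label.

Answer: 6 3

Derivation:
Gear 0 (driver, T0=13): tooth at mesh = N mod T0
  97 = 7 * 13 + 6, so 97 mod 13 = 6
  gear 0 tooth = 6
Gear 1 (driven, T1=20): tooth at mesh = (-N) mod T1
  97 = 4 * 20 + 17, so 97 mod 20 = 17
  (-97) mod 20 = (-17) mod 20 = 20 - 17 = 3
Mesh after 97 steps: gear-0 tooth 6 meets gear-1 tooth 3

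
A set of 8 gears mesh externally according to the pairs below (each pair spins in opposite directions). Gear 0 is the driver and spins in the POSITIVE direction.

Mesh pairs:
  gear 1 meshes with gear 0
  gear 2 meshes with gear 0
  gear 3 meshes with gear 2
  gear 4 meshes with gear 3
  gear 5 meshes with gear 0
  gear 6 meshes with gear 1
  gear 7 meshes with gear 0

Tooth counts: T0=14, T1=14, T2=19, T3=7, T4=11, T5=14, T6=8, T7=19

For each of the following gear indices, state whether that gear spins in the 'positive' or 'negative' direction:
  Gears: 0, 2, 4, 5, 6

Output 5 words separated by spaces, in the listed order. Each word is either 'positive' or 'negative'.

Answer: positive negative negative negative positive

Derivation:
Gear 0 (driver): positive (depth 0)
  gear 1: meshes with gear 0 -> depth 1 -> negative (opposite of gear 0)
  gear 2: meshes with gear 0 -> depth 1 -> negative (opposite of gear 0)
  gear 3: meshes with gear 2 -> depth 2 -> positive (opposite of gear 2)
  gear 4: meshes with gear 3 -> depth 3 -> negative (opposite of gear 3)
  gear 5: meshes with gear 0 -> depth 1 -> negative (opposite of gear 0)
  gear 6: meshes with gear 1 -> depth 2 -> positive (opposite of gear 1)
  gear 7: meshes with gear 0 -> depth 1 -> negative (opposite of gear 0)
Queried indices 0, 2, 4, 5, 6 -> positive, negative, negative, negative, positive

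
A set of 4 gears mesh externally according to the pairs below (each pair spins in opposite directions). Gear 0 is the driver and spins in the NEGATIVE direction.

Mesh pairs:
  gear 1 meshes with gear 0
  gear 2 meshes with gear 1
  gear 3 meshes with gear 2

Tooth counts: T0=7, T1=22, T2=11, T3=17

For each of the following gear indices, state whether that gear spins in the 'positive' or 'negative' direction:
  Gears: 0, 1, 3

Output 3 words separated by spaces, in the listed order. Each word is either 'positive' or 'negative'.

Answer: negative positive positive

Derivation:
Gear 0 (driver): negative (depth 0)
  gear 1: meshes with gear 0 -> depth 1 -> positive (opposite of gear 0)
  gear 2: meshes with gear 1 -> depth 2 -> negative (opposite of gear 1)
  gear 3: meshes with gear 2 -> depth 3 -> positive (opposite of gear 2)
Queried indices 0, 1, 3 -> negative, positive, positive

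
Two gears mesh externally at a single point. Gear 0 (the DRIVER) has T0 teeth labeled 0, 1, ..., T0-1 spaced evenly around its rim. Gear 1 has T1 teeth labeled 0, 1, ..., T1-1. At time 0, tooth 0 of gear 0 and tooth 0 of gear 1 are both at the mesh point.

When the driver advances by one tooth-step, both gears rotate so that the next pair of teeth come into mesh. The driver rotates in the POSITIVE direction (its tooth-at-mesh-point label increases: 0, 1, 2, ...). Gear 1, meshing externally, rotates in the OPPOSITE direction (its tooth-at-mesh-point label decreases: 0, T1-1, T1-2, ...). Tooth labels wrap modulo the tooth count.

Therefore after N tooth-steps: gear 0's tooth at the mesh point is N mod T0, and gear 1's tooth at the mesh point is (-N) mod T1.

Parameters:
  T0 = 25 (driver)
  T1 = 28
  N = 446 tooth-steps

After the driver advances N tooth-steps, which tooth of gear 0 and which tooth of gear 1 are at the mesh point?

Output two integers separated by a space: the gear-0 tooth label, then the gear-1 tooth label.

Answer: 21 2

Derivation:
Gear 0 (driver, T0=25): tooth at mesh = N mod T0
  446 = 17 * 25 + 21, so 446 mod 25 = 21
  gear 0 tooth = 21
Gear 1 (driven, T1=28): tooth at mesh = (-N) mod T1
  446 = 15 * 28 + 26, so 446 mod 28 = 26
  (-446) mod 28 = (-26) mod 28 = 28 - 26 = 2
Mesh after 446 steps: gear-0 tooth 21 meets gear-1 tooth 2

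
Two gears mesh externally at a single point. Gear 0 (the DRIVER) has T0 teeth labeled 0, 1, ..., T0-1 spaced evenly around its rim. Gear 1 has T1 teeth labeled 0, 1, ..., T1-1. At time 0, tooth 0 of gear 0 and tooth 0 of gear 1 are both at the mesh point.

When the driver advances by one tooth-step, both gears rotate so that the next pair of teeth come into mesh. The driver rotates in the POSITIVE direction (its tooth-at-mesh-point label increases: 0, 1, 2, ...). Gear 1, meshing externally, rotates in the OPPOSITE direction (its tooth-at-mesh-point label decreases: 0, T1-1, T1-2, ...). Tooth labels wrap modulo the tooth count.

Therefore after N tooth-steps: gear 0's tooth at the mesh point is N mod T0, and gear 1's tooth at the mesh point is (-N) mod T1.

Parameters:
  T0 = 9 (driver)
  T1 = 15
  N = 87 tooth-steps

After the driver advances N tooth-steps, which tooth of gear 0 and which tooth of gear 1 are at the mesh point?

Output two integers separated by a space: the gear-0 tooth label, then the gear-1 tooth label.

Answer: 6 3

Derivation:
Gear 0 (driver, T0=9): tooth at mesh = N mod T0
  87 = 9 * 9 + 6, so 87 mod 9 = 6
  gear 0 tooth = 6
Gear 1 (driven, T1=15): tooth at mesh = (-N) mod T1
  87 = 5 * 15 + 12, so 87 mod 15 = 12
  (-87) mod 15 = (-12) mod 15 = 15 - 12 = 3
Mesh after 87 steps: gear-0 tooth 6 meets gear-1 tooth 3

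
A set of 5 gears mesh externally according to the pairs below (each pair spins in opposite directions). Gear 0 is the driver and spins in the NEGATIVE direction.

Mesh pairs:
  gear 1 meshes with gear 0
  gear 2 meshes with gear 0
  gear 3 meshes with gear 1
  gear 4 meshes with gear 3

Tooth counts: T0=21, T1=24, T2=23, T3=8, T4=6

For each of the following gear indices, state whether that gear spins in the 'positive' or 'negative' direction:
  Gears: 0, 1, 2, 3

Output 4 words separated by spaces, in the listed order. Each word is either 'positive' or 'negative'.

Gear 0 (driver): negative (depth 0)
  gear 1: meshes with gear 0 -> depth 1 -> positive (opposite of gear 0)
  gear 2: meshes with gear 0 -> depth 1 -> positive (opposite of gear 0)
  gear 3: meshes with gear 1 -> depth 2 -> negative (opposite of gear 1)
  gear 4: meshes with gear 3 -> depth 3 -> positive (opposite of gear 3)
Queried indices 0, 1, 2, 3 -> negative, positive, positive, negative

Answer: negative positive positive negative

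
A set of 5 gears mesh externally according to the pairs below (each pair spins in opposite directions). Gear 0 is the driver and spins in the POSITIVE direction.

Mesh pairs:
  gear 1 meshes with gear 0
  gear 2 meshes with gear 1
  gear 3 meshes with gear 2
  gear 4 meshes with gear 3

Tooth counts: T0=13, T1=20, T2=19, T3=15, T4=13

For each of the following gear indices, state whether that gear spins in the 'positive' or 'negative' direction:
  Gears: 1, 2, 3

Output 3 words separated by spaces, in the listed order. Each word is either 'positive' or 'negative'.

Gear 0 (driver): positive (depth 0)
  gear 1: meshes with gear 0 -> depth 1 -> negative (opposite of gear 0)
  gear 2: meshes with gear 1 -> depth 2 -> positive (opposite of gear 1)
  gear 3: meshes with gear 2 -> depth 3 -> negative (opposite of gear 2)
  gear 4: meshes with gear 3 -> depth 4 -> positive (opposite of gear 3)
Queried indices 1, 2, 3 -> negative, positive, negative

Answer: negative positive negative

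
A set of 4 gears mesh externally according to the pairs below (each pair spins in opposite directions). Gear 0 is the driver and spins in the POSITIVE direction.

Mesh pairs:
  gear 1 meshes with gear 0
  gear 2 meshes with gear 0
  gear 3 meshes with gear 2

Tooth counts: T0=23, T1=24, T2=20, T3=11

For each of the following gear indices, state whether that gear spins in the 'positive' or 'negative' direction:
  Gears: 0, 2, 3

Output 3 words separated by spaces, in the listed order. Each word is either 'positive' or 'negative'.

Gear 0 (driver): positive (depth 0)
  gear 1: meshes with gear 0 -> depth 1 -> negative (opposite of gear 0)
  gear 2: meshes with gear 0 -> depth 1 -> negative (opposite of gear 0)
  gear 3: meshes with gear 2 -> depth 2 -> positive (opposite of gear 2)
Queried indices 0, 2, 3 -> positive, negative, positive

Answer: positive negative positive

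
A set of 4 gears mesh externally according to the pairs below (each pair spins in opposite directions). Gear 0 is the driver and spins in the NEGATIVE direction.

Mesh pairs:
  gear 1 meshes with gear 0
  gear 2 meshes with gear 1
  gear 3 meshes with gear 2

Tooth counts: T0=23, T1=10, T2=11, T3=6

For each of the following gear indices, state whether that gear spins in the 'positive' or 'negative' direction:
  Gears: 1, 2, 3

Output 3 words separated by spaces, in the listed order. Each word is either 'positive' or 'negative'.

Answer: positive negative positive

Derivation:
Gear 0 (driver): negative (depth 0)
  gear 1: meshes with gear 0 -> depth 1 -> positive (opposite of gear 0)
  gear 2: meshes with gear 1 -> depth 2 -> negative (opposite of gear 1)
  gear 3: meshes with gear 2 -> depth 3 -> positive (opposite of gear 2)
Queried indices 1, 2, 3 -> positive, negative, positive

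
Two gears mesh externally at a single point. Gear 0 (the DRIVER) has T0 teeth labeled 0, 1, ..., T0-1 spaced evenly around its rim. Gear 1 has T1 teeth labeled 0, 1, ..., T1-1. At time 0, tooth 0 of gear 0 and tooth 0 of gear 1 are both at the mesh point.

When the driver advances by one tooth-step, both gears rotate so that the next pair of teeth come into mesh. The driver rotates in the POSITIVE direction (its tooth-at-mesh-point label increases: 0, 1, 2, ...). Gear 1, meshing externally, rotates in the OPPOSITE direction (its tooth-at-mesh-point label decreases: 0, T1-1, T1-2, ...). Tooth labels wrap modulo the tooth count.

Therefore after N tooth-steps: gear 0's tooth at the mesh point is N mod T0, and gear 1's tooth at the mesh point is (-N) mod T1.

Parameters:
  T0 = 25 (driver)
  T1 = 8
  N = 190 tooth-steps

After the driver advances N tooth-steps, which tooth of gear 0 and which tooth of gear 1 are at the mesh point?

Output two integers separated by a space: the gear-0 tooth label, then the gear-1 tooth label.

Gear 0 (driver, T0=25): tooth at mesh = N mod T0
  190 = 7 * 25 + 15, so 190 mod 25 = 15
  gear 0 tooth = 15
Gear 1 (driven, T1=8): tooth at mesh = (-N) mod T1
  190 = 23 * 8 + 6, so 190 mod 8 = 6
  (-190) mod 8 = (-6) mod 8 = 8 - 6 = 2
Mesh after 190 steps: gear-0 tooth 15 meets gear-1 tooth 2

Answer: 15 2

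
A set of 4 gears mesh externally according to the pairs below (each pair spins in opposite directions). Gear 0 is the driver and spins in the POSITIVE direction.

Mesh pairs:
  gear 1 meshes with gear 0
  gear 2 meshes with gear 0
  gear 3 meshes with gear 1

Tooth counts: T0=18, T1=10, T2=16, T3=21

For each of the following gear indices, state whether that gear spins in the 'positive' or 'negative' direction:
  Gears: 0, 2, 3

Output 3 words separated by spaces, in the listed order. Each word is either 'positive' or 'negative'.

Gear 0 (driver): positive (depth 0)
  gear 1: meshes with gear 0 -> depth 1 -> negative (opposite of gear 0)
  gear 2: meshes with gear 0 -> depth 1 -> negative (opposite of gear 0)
  gear 3: meshes with gear 1 -> depth 2 -> positive (opposite of gear 1)
Queried indices 0, 2, 3 -> positive, negative, positive

Answer: positive negative positive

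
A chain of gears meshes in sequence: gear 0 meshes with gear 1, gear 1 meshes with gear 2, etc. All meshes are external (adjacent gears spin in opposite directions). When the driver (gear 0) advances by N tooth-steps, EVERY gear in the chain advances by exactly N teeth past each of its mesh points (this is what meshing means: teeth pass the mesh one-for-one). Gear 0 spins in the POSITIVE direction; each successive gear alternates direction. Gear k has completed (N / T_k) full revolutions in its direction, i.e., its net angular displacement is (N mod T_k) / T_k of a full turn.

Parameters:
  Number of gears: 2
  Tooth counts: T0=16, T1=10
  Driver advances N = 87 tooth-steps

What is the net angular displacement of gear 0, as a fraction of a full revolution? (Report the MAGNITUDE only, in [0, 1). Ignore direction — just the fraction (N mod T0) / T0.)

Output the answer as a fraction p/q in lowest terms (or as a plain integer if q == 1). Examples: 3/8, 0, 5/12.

Chain of 2 gears, tooth counts: [16, 10]
  gear 0: T0=16, direction=positive, advance = 87 mod 16 = 7 teeth = 7/16 turn
  gear 1: T1=10, direction=negative, advance = 87 mod 10 = 7 teeth = 7/10 turn
Gear 0: 87 mod 16 = 7
Fraction = 7 / 16 = 7/16 (gcd(7,16)=1) = 7/16

Answer: 7/16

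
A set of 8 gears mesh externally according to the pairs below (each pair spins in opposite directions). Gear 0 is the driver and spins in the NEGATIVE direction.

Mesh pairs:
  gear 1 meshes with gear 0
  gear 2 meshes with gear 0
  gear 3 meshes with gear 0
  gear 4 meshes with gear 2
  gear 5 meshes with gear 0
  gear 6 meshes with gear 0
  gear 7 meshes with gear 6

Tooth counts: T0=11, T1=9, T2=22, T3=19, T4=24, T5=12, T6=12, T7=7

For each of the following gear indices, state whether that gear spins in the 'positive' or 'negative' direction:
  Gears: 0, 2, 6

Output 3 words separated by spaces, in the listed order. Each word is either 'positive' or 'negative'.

Gear 0 (driver): negative (depth 0)
  gear 1: meshes with gear 0 -> depth 1 -> positive (opposite of gear 0)
  gear 2: meshes with gear 0 -> depth 1 -> positive (opposite of gear 0)
  gear 3: meshes with gear 0 -> depth 1 -> positive (opposite of gear 0)
  gear 4: meshes with gear 2 -> depth 2 -> negative (opposite of gear 2)
  gear 5: meshes with gear 0 -> depth 1 -> positive (opposite of gear 0)
  gear 6: meshes with gear 0 -> depth 1 -> positive (opposite of gear 0)
  gear 7: meshes with gear 6 -> depth 2 -> negative (opposite of gear 6)
Queried indices 0, 2, 6 -> negative, positive, positive

Answer: negative positive positive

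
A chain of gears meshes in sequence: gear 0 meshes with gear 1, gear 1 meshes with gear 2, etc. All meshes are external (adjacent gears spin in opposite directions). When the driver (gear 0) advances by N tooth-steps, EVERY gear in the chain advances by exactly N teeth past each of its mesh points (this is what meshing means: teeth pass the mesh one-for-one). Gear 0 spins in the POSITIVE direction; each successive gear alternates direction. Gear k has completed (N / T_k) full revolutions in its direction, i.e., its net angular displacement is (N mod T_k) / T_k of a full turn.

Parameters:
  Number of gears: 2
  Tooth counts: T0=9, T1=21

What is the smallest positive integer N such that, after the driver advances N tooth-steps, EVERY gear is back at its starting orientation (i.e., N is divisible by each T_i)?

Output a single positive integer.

Answer: 63

Derivation:
Gear k returns to start when N is a multiple of T_k.
All gears at start simultaneously when N is a common multiple of [9, 21]; the smallest such N is lcm(9, 21).
Start: lcm = T0 = 9
Fold in T1=21: gcd(9, 21) = 3; lcm(9, 21) = 9 * 21 / 3 = 189 / 3 = 63
Full cycle length = 63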